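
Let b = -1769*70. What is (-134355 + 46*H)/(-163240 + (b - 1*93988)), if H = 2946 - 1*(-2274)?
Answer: -105765/381058 ≈ -0.27756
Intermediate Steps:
H = 5220 (H = 2946 + 2274 = 5220)
b = -123830
(-134355 + 46*H)/(-163240 + (b - 1*93988)) = (-134355 + 46*5220)/(-163240 + (-123830 - 1*93988)) = (-134355 + 240120)/(-163240 + (-123830 - 93988)) = 105765/(-163240 - 217818) = 105765/(-381058) = 105765*(-1/381058) = -105765/381058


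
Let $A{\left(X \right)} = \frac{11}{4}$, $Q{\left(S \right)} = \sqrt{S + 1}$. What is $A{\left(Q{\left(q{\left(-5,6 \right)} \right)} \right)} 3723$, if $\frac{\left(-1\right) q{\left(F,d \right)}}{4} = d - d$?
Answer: $\frac{40953}{4} \approx 10238.0$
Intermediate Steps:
$q{\left(F,d \right)} = 0$ ($q{\left(F,d \right)} = - 4 \left(d - d\right) = \left(-4\right) 0 = 0$)
$Q{\left(S \right)} = \sqrt{1 + S}$
$A{\left(X \right)} = \frac{11}{4}$ ($A{\left(X \right)} = 11 \cdot \frac{1}{4} = \frac{11}{4}$)
$A{\left(Q{\left(q{\left(-5,6 \right)} \right)} \right)} 3723 = \frac{11}{4} \cdot 3723 = \frac{40953}{4}$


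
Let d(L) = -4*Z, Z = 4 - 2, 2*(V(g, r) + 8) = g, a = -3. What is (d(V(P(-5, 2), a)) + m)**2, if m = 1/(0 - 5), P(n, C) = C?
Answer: 1681/25 ≈ 67.240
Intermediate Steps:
V(g, r) = -8 + g/2
Z = 2
d(L) = -8 (d(L) = -4*2 = -8)
m = -1/5 (m = 1/(-5) = -1/5 ≈ -0.20000)
(d(V(P(-5, 2), a)) + m)**2 = (-8 - 1/5)**2 = (-41/5)**2 = 1681/25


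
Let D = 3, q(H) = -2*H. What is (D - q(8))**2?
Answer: 361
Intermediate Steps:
(D - q(8))**2 = (3 - (-2)*8)**2 = (3 - 1*(-16))**2 = (3 + 16)**2 = 19**2 = 361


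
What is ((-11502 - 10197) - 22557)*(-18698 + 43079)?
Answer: -1079005536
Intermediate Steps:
((-11502 - 10197) - 22557)*(-18698 + 43079) = (-21699 - 22557)*24381 = -44256*24381 = -1079005536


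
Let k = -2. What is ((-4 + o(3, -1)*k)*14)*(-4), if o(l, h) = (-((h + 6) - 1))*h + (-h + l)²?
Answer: 2464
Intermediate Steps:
o(l, h) = (l - h)² + h*(-5 - h) (o(l, h) = (-((6 + h) - 1))*h + (l - h)² = (-(5 + h))*h + (l - h)² = (-5 - h)*h + (l - h)² = h*(-5 - h) + (l - h)² = (l - h)² + h*(-5 - h))
((-4 + o(3, -1)*k)*14)*(-4) = ((-4 + ((-1 - 1*3)² - 1*(-1)² - 5*(-1))*(-2))*14)*(-4) = ((-4 + ((-1 - 3)² - 1*1 + 5)*(-2))*14)*(-4) = ((-4 + ((-4)² - 1 + 5)*(-2))*14)*(-4) = ((-4 + (16 - 1 + 5)*(-2))*14)*(-4) = ((-4 + 20*(-2))*14)*(-4) = ((-4 - 40)*14)*(-4) = -44*14*(-4) = -616*(-4) = 2464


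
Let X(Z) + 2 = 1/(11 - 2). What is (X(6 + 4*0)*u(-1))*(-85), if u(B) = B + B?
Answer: -2890/9 ≈ -321.11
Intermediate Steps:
X(Z) = -17/9 (X(Z) = -2 + 1/(11 - 2) = -2 + 1/9 = -2 + ⅑ = -17/9)
u(B) = 2*B
(X(6 + 4*0)*u(-1))*(-85) = -34*(-1)/9*(-85) = -17/9*(-2)*(-85) = (34/9)*(-85) = -2890/9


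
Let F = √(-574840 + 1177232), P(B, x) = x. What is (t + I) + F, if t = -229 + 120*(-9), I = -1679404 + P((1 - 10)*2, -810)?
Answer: -1681523 + 2*√150598 ≈ -1.6807e+6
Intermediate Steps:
I = -1680214 (I = -1679404 - 810 = -1680214)
F = 2*√150598 (F = √602392 = 2*√150598 ≈ 776.14)
t = -1309 (t = -229 - 1080 = -1309)
(t + I) + F = (-1309 - 1680214) + 2*√150598 = -1681523 + 2*√150598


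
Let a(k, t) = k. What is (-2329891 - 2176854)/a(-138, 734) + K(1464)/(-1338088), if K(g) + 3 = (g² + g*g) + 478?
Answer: 3014914894157/92328072 ≈ 32654.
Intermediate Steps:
K(g) = 475 + 2*g² (K(g) = -3 + ((g² + g*g) + 478) = -3 + ((g² + g²) + 478) = -3 + (2*g² + 478) = -3 + (478 + 2*g²) = 475 + 2*g²)
(-2329891 - 2176854)/a(-138, 734) + K(1464)/(-1338088) = (-2329891 - 2176854)/(-138) + (475 + 2*1464²)/(-1338088) = -4506745*(-1/138) + (475 + 2*2143296)*(-1/1338088) = 4506745/138 + (475 + 4286592)*(-1/1338088) = 4506745/138 + 4287067*(-1/1338088) = 4506745/138 - 4287067/1338088 = 3014914894157/92328072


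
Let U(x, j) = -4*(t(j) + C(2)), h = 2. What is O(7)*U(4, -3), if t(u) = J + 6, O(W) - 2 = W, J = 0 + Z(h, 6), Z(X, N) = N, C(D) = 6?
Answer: -648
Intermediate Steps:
J = 6 (J = 0 + 6 = 6)
O(W) = 2 + W
t(u) = 12 (t(u) = 6 + 6 = 12)
U(x, j) = -72 (U(x, j) = -4*(12 + 6) = -4*18 = -72)
O(7)*U(4, -3) = (2 + 7)*(-72) = 9*(-72) = -648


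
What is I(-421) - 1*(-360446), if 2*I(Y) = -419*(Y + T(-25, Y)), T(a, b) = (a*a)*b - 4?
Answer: 55574171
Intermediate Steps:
T(a, b) = -4 + b*a**2 (T(a, b) = a**2*b - 4 = b*a**2 - 4 = -4 + b*a**2)
I(Y) = 838 - 131147*Y (I(Y) = (-419*(Y + (-4 + Y*(-25)**2)))/2 = (-419*(Y + (-4 + Y*625)))/2 = (-419*(Y + (-4 + 625*Y)))/2 = (-419*(-4 + 626*Y))/2 = (1676 - 262294*Y)/2 = 838 - 131147*Y)
I(-421) - 1*(-360446) = (838 - 131147*(-421)) - 1*(-360446) = (838 + 55212887) + 360446 = 55213725 + 360446 = 55574171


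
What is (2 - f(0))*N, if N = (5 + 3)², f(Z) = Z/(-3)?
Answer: 128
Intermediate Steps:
f(Z) = -Z/3 (f(Z) = Z*(-⅓) = -Z/3)
N = 64 (N = 8² = 64)
(2 - f(0))*N = (2 - (-1)*0/3)*64 = (2 - 1*0)*64 = (2 + 0)*64 = 2*64 = 128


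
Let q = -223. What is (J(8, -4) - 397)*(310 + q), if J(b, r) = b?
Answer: -33843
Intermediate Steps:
(J(8, -4) - 397)*(310 + q) = (8 - 397)*(310 - 223) = -389*87 = -33843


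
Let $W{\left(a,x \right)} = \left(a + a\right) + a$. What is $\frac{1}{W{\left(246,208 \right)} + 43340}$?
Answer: $\frac{1}{44078} \approx 2.2687 \cdot 10^{-5}$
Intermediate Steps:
$W{\left(a,x \right)} = 3 a$ ($W{\left(a,x \right)} = 2 a + a = 3 a$)
$\frac{1}{W{\left(246,208 \right)} + 43340} = \frac{1}{3 \cdot 246 + 43340} = \frac{1}{738 + 43340} = \frac{1}{44078}$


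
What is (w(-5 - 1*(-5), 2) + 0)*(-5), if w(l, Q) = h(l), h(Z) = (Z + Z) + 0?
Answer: 0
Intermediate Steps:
h(Z) = 2*Z (h(Z) = 2*Z + 0 = 2*Z)
w(l, Q) = 2*l
(w(-5 - 1*(-5), 2) + 0)*(-5) = (2*(-5 - 1*(-5)) + 0)*(-5) = (2*(-5 + 5) + 0)*(-5) = (2*0 + 0)*(-5) = (0 + 0)*(-5) = 0*(-5) = 0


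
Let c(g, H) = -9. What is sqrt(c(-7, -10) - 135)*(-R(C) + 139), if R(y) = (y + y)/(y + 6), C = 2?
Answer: 1662*I ≈ 1662.0*I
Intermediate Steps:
R(y) = 2*y/(6 + y) (R(y) = (2*y)/(6 + y) = 2*y/(6 + y))
sqrt(c(-7, -10) - 135)*(-R(C) + 139) = sqrt(-9 - 135)*(-2*2/(6 + 2) + 139) = sqrt(-144)*(-2*2/8 + 139) = (12*I)*(-2*2/8 + 139) = (12*I)*(-1*1/2 + 139) = (12*I)*(-1/2 + 139) = (12*I)*(277/2) = 1662*I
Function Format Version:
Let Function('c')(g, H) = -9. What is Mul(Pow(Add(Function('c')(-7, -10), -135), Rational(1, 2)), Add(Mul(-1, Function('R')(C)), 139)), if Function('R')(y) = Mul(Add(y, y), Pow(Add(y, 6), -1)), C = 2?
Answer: Mul(1662, I) ≈ Mul(1662.0, I)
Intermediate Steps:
Function('R')(y) = Mul(2, y, Pow(Add(6, y), -1)) (Function('R')(y) = Mul(Mul(2, y), Pow(Add(6, y), -1)) = Mul(2, y, Pow(Add(6, y), -1)))
Mul(Pow(Add(Function('c')(-7, -10), -135), Rational(1, 2)), Add(Mul(-1, Function('R')(C)), 139)) = Mul(Pow(Add(-9, -135), Rational(1, 2)), Add(Mul(-1, Mul(2, 2, Pow(Add(6, 2), -1))), 139)) = Mul(Pow(-144, Rational(1, 2)), Add(Mul(-1, Mul(2, 2, Pow(8, -1))), 139)) = Mul(Mul(12, I), Add(Mul(-1, Mul(2, 2, Rational(1, 8))), 139)) = Mul(Mul(12, I), Add(Mul(-1, Rational(1, 2)), 139)) = Mul(Mul(12, I), Add(Rational(-1, 2), 139)) = Mul(Mul(12, I), Rational(277, 2)) = Mul(1662, I)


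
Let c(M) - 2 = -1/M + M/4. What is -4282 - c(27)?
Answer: -463397/108 ≈ -4290.7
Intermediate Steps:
c(M) = 2 - 1/M + M/4 (c(M) = 2 + (-1/M + M/4) = 2 - 1/M + M/4)
-4282 - c(27) = -4282 - (2 - 1/27 + (¼)*27) = -4282 - (2 - 1*1/27 + 27/4) = -4282 - (2 - 1/27 + 27/4) = -4282 - 1*941/108 = -4282 - 941/108 = -463397/108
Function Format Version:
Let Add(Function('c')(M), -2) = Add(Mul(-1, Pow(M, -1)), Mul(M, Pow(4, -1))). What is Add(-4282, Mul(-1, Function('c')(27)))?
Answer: Rational(-463397, 108) ≈ -4290.7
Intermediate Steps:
Function('c')(M) = Add(2, Mul(-1, Pow(M, -1)), Mul(Rational(1, 4), M)) (Function('c')(M) = Add(2, Add(Mul(-1, Pow(M, -1)), Mul(M, Pow(4, -1)))) = Add(2, Add(Mul(-1, Pow(M, -1)), Mul(M, Rational(1, 4)))) = Add(2, Add(Mul(-1, Pow(M, -1)), Mul(Rational(1, 4), M))) = Add(2, Mul(-1, Pow(M, -1)), Mul(Rational(1, 4), M)))
Add(-4282, Mul(-1, Function('c')(27))) = Add(-4282, Mul(-1, Add(2, Mul(-1, Pow(27, -1)), Mul(Rational(1, 4), 27)))) = Add(-4282, Mul(-1, Add(2, Mul(-1, Rational(1, 27)), Rational(27, 4)))) = Add(-4282, Mul(-1, Add(2, Rational(-1, 27), Rational(27, 4)))) = Add(-4282, Mul(-1, Rational(941, 108))) = Add(-4282, Rational(-941, 108)) = Rational(-463397, 108)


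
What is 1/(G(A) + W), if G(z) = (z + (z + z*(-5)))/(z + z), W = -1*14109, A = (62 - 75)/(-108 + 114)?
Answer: -2/28221 ≈ -7.0869e-5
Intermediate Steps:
A = -13/6 ≈ -2.1667
W = -14109
G(z) = -3/2 (G(z) = (z + (z - 5*z))/((2*z)) = (z - 4*z)*(1/(2*z)) = (-3*z)*(1/(2*z)) = -3/2)
1/(G(A) + W) = 1/(-3/2 - 14109) = 1/(-28221/2) = -2/28221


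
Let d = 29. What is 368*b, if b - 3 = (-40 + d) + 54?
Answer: 16928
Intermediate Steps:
b = 46 (b = 3 + ((-40 + 29) + 54) = 3 + (-11 + 54) = 3 + 43 = 46)
368*b = 368*46 = 16928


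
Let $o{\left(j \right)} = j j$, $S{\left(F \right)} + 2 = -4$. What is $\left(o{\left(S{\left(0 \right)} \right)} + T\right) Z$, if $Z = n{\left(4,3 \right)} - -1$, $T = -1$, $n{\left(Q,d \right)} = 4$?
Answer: $175$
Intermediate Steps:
$S{\left(F \right)} = -6$ ($S{\left(F \right)} = -2 - 4 = -6$)
$o{\left(j \right)} = j^{2}$
$Z = 5$ ($Z = 4 - -1 = 4 + 1 = 5$)
$\left(o{\left(S{\left(0 \right)} \right)} + T\right) Z = \left(\left(-6\right)^{2} - 1\right) 5 = \left(36 - 1\right) 5 = 35 \cdot 5 = 175$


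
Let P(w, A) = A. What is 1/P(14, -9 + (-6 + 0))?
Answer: -1/15 ≈ -0.066667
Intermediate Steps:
1/P(14, -9 + (-6 + 0)) = 1/(-9 + (-6 + 0)) = 1/(-9 - 6) = 1/(-15) = -1/15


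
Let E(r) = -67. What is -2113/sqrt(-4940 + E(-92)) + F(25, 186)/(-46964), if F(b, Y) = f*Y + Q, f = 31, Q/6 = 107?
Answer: -1602/11741 + 2113*I*sqrt(5007)/5007 ≈ -0.13645 + 29.861*I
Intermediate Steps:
Q = 642 (Q = 6*107 = 642)
F(b, Y) = 642 + 31*Y (F(b, Y) = 31*Y + 642 = 642 + 31*Y)
-2113/sqrt(-4940 + E(-92)) + F(25, 186)/(-46964) = -2113/sqrt(-4940 - 67) + (642 + 31*186)/(-46964) = -2113*(-I*sqrt(5007)/5007) + (642 + 5766)*(-1/46964) = -2113*(-I*sqrt(5007)/5007) + 6408*(-1/46964) = -(-2113)*I*sqrt(5007)/5007 - 1602/11741 = 2113*I*sqrt(5007)/5007 - 1602/11741 = -1602/11741 + 2113*I*sqrt(5007)/5007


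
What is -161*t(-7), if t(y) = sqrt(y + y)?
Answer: -161*I*sqrt(14) ≈ -602.41*I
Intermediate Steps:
t(y) = sqrt(2)*sqrt(y) (t(y) = sqrt(2*y) = sqrt(2)*sqrt(y))
-161*t(-7) = -161*sqrt(2)*sqrt(-7) = -161*sqrt(2)*I*sqrt(7) = -161*I*sqrt(14)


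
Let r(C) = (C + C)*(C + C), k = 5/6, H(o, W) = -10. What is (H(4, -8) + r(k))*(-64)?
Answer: 4160/9 ≈ 462.22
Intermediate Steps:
k = 5/6 (k = 5*(1/6) = 5/6 ≈ 0.83333)
r(C) = 4*C**2 (r(C) = (2*C)*(2*C) = 4*C**2)
(H(4, -8) + r(k))*(-64) = (-10 + 4*(5/6)**2)*(-64) = (-10 + 4*(25/36))*(-64) = (-10 + 25/9)*(-64) = -65/9*(-64) = 4160/9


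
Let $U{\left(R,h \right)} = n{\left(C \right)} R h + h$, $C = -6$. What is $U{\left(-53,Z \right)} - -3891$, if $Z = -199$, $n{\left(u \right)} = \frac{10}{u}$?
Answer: $- \frac{41659}{3} \approx -13886.0$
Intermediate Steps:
$U{\left(R,h \right)} = h - \frac{5 R h}{3}$ ($U{\left(R,h \right)} = \frac{10}{-6} R h + h = 10 \left(- \frac{1}{6}\right) R h + h = - \frac{5 R}{3} h + h = - \frac{5 R h}{3} + h = h - \frac{5 R h}{3}$)
$U{\left(-53,Z \right)} - -3891 = \frac{1}{3} \left(-199\right) \left(3 - -265\right) - -3891 = \frac{1}{3} \left(-199\right) \left(3 + 265\right) + 3891 = \frac{1}{3} \left(-199\right) 268 + 3891 = - \frac{53332}{3} + 3891 = - \frac{41659}{3}$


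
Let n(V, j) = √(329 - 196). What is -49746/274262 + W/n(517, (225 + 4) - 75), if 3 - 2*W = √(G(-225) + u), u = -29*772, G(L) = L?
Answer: -24873/137131 + √133*(3 - I*√22613)/266 ≈ -0.051315 - 6.5196*I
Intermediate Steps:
u = -22388
n(V, j) = √133
W = 3/2 - I*√22613/2 (W = 3/2 - √(-225 - 22388)/2 = 3/2 - I*√22613/2 ≈ 1.5 - 75.188*I)
-49746/274262 + W/n(517, (225 + 4) - 75) = -49746/274262 + (3/2 - I*√22613/2)/(√133) = -49746*1/274262 + (3/2 - I*√22613/2)*(√133/133) = -24873/137131 + √133*(3/2 - I*√22613/2)/133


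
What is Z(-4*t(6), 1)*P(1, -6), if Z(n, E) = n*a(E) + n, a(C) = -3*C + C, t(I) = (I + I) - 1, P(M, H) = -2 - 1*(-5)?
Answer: 132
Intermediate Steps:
P(M, H) = 3 (P(M, H) = -2 + 5 = 3)
t(I) = -1 + 2*I (t(I) = 2*I - 1 = -1 + 2*I)
a(C) = -2*C
Z(n, E) = n - 2*E*n (Z(n, E) = n*(-2*E) + n = -2*E*n + n = n - 2*E*n)
Z(-4*t(6), 1)*P(1, -6) = ((-4*(-1 + 2*6))*(1 - 2*1))*3 = ((-4*(-1 + 12))*(1 - 2))*3 = (-4*11*(-1))*3 = -44*(-1)*3 = 44*3 = 132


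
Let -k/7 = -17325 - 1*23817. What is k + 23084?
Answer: 311078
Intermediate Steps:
k = 287994 (k = -7*(-17325 - 1*23817) = -7*(-17325 - 23817) = -7*(-41142) = 287994)
k + 23084 = 287994 + 23084 = 311078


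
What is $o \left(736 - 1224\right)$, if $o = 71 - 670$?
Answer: $292312$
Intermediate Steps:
$o = -599$ ($o = 71 - 670 = -599$)
$o \left(736 - 1224\right) = - 599 \left(736 - 1224\right) = \left(-599\right) \left(-488\right) = 292312$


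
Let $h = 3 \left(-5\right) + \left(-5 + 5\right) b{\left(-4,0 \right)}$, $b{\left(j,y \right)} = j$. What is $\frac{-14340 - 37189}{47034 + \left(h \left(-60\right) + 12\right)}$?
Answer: $- \frac{51529}{47946} \approx -1.0747$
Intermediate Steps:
$h = -15$ ($h = 3 \left(-5\right) + \left(-5 + 5\right) \left(-4\right) = -15 + 0 \left(-4\right) = -15 + 0 = -15$)
$\frac{-14340 - 37189}{47034 + \left(h \left(-60\right) + 12\right)} = \frac{-14340 - 37189}{47034 + \left(\left(-15\right) \left(-60\right) + 12\right)} = - \frac{51529}{47034 + \left(900 + 12\right)} = - \frac{51529}{47034 + 912} = - \frac{51529}{47946}$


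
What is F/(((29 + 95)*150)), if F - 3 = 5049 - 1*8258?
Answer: -1603/9300 ≈ -0.17237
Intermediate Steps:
F = -3206 (F = 3 + (5049 - 1*8258) = 3 + (5049 - 8258) = 3 - 3209 = -3206)
F/(((29 + 95)*150)) = -3206*1/(150*(29 + 95)) = -3206/(124*150) = -3206/18600 = -3206*1/18600 = -1603/9300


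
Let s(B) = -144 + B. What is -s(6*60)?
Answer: -216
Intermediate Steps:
-s(6*60) = -(-144 + 6*60) = -(-144 + 360) = -1*216 = -216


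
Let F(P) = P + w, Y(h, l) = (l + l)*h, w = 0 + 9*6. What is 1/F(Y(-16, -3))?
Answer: 1/150 ≈ 0.0066667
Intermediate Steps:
w = 54 (w = 0 + 54 = 54)
Y(h, l) = 2*h*l (Y(h, l) = (2*l)*h = 2*h*l)
F(P) = 54 + P (F(P) = P + 54 = 54 + P)
1/F(Y(-16, -3)) = 1/(54 + 2*(-16)*(-3)) = 1/(54 + 96) = 1/150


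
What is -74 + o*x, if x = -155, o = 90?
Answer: -14024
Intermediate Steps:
-74 + o*x = -74 + 90*(-155) = -74 - 13950 = -14024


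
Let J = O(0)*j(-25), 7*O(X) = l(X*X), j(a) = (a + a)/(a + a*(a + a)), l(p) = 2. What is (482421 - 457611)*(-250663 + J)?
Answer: -2133099616530/343 ≈ -6.2189e+9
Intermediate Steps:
j(a) = 2*a/(a + 2*a**2) (j(a) = (2*a)/(a + a*(2*a)) = (2*a)/(a + 2*a**2) = 2*a/(a + 2*a**2))
O(X) = 2/7 (O(X) = (1/7)*2 = 2/7)
J = -4/343 (J = 2*(2/(1 + 2*(-25)))/7 = 2*(2/(1 - 50))/7 = 2*(2/(-49))/7 = 2*(2*(-1/49))/7 = (2/7)*(-2/49) = -4/343 ≈ -0.011662)
(482421 - 457611)*(-250663 + J) = (482421 - 457611)*(-250663 - 4/343) = 24810*(-85977413/343) = -2133099616530/343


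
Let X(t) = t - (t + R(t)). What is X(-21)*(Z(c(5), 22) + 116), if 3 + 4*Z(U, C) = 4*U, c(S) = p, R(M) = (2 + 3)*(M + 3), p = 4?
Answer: 21465/2 ≈ 10733.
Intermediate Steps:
R(M) = 15 + 5*M (R(M) = 5*(3 + M) = 15 + 5*M)
c(S) = 4
Z(U, C) = -¾ + U (Z(U, C) = -¾ + (4*U)/4 = -¾ + U)
X(t) = -15 - 5*t (X(t) = t - (t + (15 + 5*t)) = t - (15 + 6*t) = t + (-15 - 6*t) = -15 - 5*t)
X(-21)*(Z(c(5), 22) + 116) = (-15 - 5*(-21))*((-¾ + 4) + 116) = (-15 + 105)*(13/4 + 116) = 90*(477/4) = 21465/2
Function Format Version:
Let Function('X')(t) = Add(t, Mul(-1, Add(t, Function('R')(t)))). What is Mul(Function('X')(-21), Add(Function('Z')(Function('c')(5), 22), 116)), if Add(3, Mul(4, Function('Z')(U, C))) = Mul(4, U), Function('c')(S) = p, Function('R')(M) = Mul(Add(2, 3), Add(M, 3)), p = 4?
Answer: Rational(21465, 2) ≈ 10733.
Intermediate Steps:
Function('R')(M) = Add(15, Mul(5, M)) (Function('R')(M) = Mul(5, Add(3, M)) = Add(15, Mul(5, M)))
Function('c')(S) = 4
Function('Z')(U, C) = Add(Rational(-3, 4), U) (Function('Z')(U, C) = Add(Rational(-3, 4), Mul(Rational(1, 4), Mul(4, U))) = Add(Rational(-3, 4), U))
Function('X')(t) = Add(-15, Mul(-5, t)) (Function('X')(t) = Add(t, Mul(-1, Add(t, Add(15, Mul(5, t))))) = Add(t, Mul(-1, Add(15, Mul(6, t)))) = Add(t, Add(-15, Mul(-6, t))) = Add(-15, Mul(-5, t)))
Mul(Function('X')(-21), Add(Function('Z')(Function('c')(5), 22), 116)) = Mul(Add(-15, Mul(-5, -21)), Add(Add(Rational(-3, 4), 4), 116)) = Mul(Add(-15, 105), Add(Rational(13, 4), 116)) = Mul(90, Rational(477, 4)) = Rational(21465, 2)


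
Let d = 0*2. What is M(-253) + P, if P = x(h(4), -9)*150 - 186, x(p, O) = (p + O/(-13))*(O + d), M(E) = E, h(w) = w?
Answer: -88057/13 ≈ -6773.6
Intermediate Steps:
d = 0
x(p, O) = O*(p - O/13) (x(p, O) = (p + O/(-13))*(O + 0) = (p + O*(-1/13))*O = (p - O/13)*O = O*(p - O/13))
P = -84768/13 (P = ((1/13)*(-9)*(-1*(-9) + 13*4))*150 - 186 = ((1/13)*(-9)*(9 + 52))*150 - 186 = ((1/13)*(-9)*61)*150 - 186 = -549/13*150 - 186 = -82350/13 - 186 = -84768/13 ≈ -6520.6)
M(-253) + P = -253 - 84768/13 = -88057/13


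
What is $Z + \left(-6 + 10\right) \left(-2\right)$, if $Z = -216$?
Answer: $-224$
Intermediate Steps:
$Z + \left(-6 + 10\right) \left(-2\right) = -216 + \left(-6 + 10\right) \left(-2\right) = -216 + 4 \left(-2\right) = -216 - 8 = -224$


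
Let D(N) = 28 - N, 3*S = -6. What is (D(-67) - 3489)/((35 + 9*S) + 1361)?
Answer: -1697/689 ≈ -2.4630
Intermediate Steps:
S = -2 (S = (⅓)*(-6) = -2)
(D(-67) - 3489)/((35 + 9*S) + 1361) = ((28 - 1*(-67)) - 3489)/((35 + 9*(-2)) + 1361) = ((28 + 67) - 3489)/((35 - 18) + 1361) = (95 - 3489)/(17 + 1361) = -3394/1378 = -3394*1/1378 = -1697/689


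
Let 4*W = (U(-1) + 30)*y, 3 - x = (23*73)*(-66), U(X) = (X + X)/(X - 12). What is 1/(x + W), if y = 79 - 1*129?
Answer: 13/1435721 ≈ 9.0547e-6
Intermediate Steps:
y = -50 (y = 79 - 129 = -50)
U(X) = 2*X/(-12 + X) (U(X) = (2*X)/(-12 + X) = 2*X/(-12 + X))
x = 110817 (x = 3 - 23*73*(-66) = 3 - 1679*(-66) = 3 - 1*(-110814) = 3 + 110814 = 110817)
W = -4900/13 (W = ((2*(-1)/(-12 - 1) + 30)*(-50))/4 = ((2*(-1)/(-13) + 30)*(-50))/4 = ((2*(-1)*(-1/13) + 30)*(-50))/4 = ((2/13 + 30)*(-50))/4 = ((392/13)*(-50))/4 = (1/4)*(-19600/13) = -4900/13 ≈ -376.92)
1/(x + W) = 1/(110817 - 4900/13) = 1/(1435721/13) = 13/1435721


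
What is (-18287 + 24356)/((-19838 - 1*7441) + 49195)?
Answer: 6069/21916 ≈ 0.27692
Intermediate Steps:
(-18287 + 24356)/((-19838 - 1*7441) + 49195) = 6069/((-19838 - 7441) + 49195) = 6069/(-27279 + 49195) = 6069/21916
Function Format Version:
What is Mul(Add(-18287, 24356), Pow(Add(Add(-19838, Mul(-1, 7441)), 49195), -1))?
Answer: Rational(6069, 21916) ≈ 0.27692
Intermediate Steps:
Mul(Add(-18287, 24356), Pow(Add(Add(-19838, Mul(-1, 7441)), 49195), -1)) = Mul(6069, Pow(Add(Add(-19838, -7441), 49195), -1)) = Mul(6069, Pow(Add(-27279, 49195), -1)) = Mul(6069, Pow(21916, -1)) = Mul(6069, Rational(1, 21916)) = Rational(6069, 21916)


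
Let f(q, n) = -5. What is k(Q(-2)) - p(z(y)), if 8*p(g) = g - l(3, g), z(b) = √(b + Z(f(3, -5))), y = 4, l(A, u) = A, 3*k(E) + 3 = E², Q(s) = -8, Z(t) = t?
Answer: 497/24 - I/8 ≈ 20.708 - 0.125*I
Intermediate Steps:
k(E) = -1 + E²/3
z(b) = √(-5 + b) (z(b) = √(b - 5) = √(-5 + b))
p(g) = -3/8 + g/8 (p(g) = (g - 1*3)/8 = (g - 3)/8 = (-3 + g)/8 = -3/8 + g/8)
k(Q(-2)) - p(z(y)) = (-1 + (⅓)*(-8)²) - (-3/8 + √(-5 + 4)/8) = (-1 + (⅓)*64) - (-3/8 + √(-1)/8) = (-1 + 64/3) - (-3/8 + I/8) = 61/3 + (3/8 - I/8) = 497/24 - I/8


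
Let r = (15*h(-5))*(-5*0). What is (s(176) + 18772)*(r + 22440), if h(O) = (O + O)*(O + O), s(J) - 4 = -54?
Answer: 420121680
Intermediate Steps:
s(J) = -50 (s(J) = 4 - 54 = -50)
h(O) = 4*O**2 (h(O) = (2*O)*(2*O) = 4*O**2)
r = 0 (r = (15*(4*(-5)**2))*(-5*0) = (15*(4*25))*0 = (15*100)*0 = 1500*0 = 0)
(s(176) + 18772)*(r + 22440) = (-50 + 18772)*(0 + 22440) = 18722*22440 = 420121680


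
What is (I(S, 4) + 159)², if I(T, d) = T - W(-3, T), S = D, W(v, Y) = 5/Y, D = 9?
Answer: 2271049/81 ≈ 28038.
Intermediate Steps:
S = 9
I(T, d) = T - 5/T
(I(S, 4) + 159)² = ((9 - 5/9) + 159)² = (76/9 + 159)² = (1507/9)² = 2271049/81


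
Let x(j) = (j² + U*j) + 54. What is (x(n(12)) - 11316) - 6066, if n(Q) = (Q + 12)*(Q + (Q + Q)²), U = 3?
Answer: 199173552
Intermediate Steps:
n(Q) = (12 + Q)*(Q + 4*Q²) (n(Q) = (12 + Q)*(Q + (2*Q)²) = (12 + Q)*(Q + 4*Q²))
x(j) = 54 + j² + 3*j (x(j) = (j² + 3*j) + 54 = 54 + j² + 3*j)
(x(n(12)) - 11316) - 6066 = ((54 + (12*(12 + 4*12² + 49*12))² + 3*(12*(12 + 4*12² + 49*12))) - 11316) - 6066 = ((54 + (12*(12 + 4*144 + 588))² + 3*(12*(12 + 4*144 + 588))) - 11316) - 6066 = ((54 + (12*(12 + 576 + 588))² + 3*(12*(12 + 576 + 588))) - 11316) - 6066 = ((54 + (12*1176)² + 3*(12*1176)) - 11316) - 6066 = ((54 + 14112² + 3*14112) - 11316) - 6066 = ((54 + 199148544 + 42336) - 11316) - 6066 = (199190934 - 11316) - 6066 = 199179618 - 6066 = 199173552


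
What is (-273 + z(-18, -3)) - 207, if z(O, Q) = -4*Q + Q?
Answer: -471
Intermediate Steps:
z(O, Q) = -3*Q
(-273 + z(-18, -3)) - 207 = (-273 - 3*(-3)) - 207 = (-273 + 9) - 207 = -264 - 207 = -471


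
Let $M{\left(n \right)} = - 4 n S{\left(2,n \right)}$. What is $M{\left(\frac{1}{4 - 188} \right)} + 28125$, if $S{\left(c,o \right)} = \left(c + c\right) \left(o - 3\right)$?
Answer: $\frac{59511947}{2116} \approx 28125.0$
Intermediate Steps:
$S{\left(c,o \right)} = 2 c \left(-3 + o\right)$
$M{\left(n \right)} = - 4 n \left(-12 + 4 n\right)$ ($M{\left(n \right)} = - 4 n 2 \cdot 2 \left(-3 + n\right) = - 4 n \left(-12 + 4 n\right)$)
$M{\left(\frac{1}{4 - 188} \right)} + 28125 = \frac{16 \left(3 - \frac{1}{4 - 188}\right)}{4 - 188} + 28125 = \frac{16 \left(3 - \frac{1}{-184}\right)}{-184} + 28125 = 16 \left(- \frac{1}{184}\right) \left(3 - - \frac{1}{184}\right) + 28125 = 16 \left(- \frac{1}{184}\right) \left(3 + \frac{1}{184}\right) + 28125 = 16 \left(- \frac{1}{184}\right) \frac{553}{184} + 28125 = - \frac{553}{2116} + 28125 = \frac{59511947}{2116}$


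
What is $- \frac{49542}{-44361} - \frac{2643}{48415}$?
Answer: $\frac{760443269}{715912605} \approx 1.0622$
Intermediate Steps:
$- \frac{49542}{-44361} - \frac{2643}{48415} = \left(-49542\right) \left(- \frac{1}{44361}\right) - \frac{2643}{48415} = \frac{16514}{14787} - \frac{2643}{48415} = \frac{760443269}{715912605}$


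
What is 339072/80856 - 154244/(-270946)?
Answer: 2173786562/456408537 ≈ 4.7628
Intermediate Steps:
339072/80856 - 154244/(-270946) = 339072*(1/80856) - 154244*(-1/270946) = 14128/3369 + 77122/135473 = 2173786562/456408537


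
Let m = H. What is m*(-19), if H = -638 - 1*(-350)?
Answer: 5472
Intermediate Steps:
H = -288 (H = -638 + 350 = -288)
m = -288
m*(-19) = -288*(-19) = 5472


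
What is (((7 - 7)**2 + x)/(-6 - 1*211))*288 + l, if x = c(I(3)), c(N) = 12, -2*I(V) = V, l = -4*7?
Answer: -9532/217 ≈ -43.926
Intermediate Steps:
l = -28
I(V) = -V/2
x = 12
(((7 - 7)**2 + x)/(-6 - 1*211))*288 + l = (((7 - 7)**2 + 12)/(-6 - 1*211))*288 - 28 = ((0**2 + 12)/(-6 - 211))*288 - 28 = ((0 + 12)/(-217))*288 - 28 = (12*(-1/217))*288 - 28 = -12/217*288 - 28 = -3456/217 - 28 = -9532/217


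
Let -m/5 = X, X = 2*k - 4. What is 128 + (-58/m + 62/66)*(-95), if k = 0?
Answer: 20741/66 ≈ 314.26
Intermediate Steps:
X = -4 (X = 2*0 - 4 = 0 - 4 = -4)
m = 20 (m = -5*(-4) = 20)
128 + (-58/m + 62/66)*(-95) = 128 + (-58/20 + 62/66)*(-95) = 128 + (-58*1/20 + 62*(1/66))*(-95) = 128 + (-29/10 + 31/33)*(-95) = 128 - 647/330*(-95) = 128 + 12293/66 = 20741/66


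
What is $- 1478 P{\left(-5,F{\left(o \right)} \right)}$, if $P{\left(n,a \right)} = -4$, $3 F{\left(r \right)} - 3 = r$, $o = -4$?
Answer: $5912$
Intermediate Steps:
$F{\left(r \right)} = 1 + \frac{r}{3}$
$- 1478 P{\left(-5,F{\left(o \right)} \right)} = \left(-1478\right) \left(-4\right) = 5912$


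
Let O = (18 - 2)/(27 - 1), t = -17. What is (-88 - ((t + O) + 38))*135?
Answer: -192375/13 ≈ -14798.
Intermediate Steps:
O = 8/13 (O = 16/26 = 16*(1/26) = 8/13 ≈ 0.61539)
(-88 - ((t + O) + 38))*135 = (-88 - ((-17 + 8/13) + 38))*135 = (-88 - (-213/13 + 38))*135 = (-88 - 1*281/13)*135 = (-88 - 281/13)*135 = -1425/13*135 = -192375/13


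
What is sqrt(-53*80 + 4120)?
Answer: 2*I*sqrt(30) ≈ 10.954*I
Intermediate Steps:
sqrt(-53*80 + 4120) = sqrt(-4240 + 4120) = sqrt(-120) = 2*I*sqrt(30)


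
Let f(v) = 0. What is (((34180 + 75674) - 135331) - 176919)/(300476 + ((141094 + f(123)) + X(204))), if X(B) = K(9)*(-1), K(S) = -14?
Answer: -50599/110396 ≈ -0.45834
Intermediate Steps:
X(B) = 14 (X(B) = -14*(-1) = 14)
(((34180 + 75674) - 135331) - 176919)/(300476 + ((141094 + f(123)) + X(204))) = (((34180 + 75674) - 135331) - 176919)/(300476 + ((141094 + 0) + 14)) = ((109854 - 135331) - 176919)/(300476 + (141094 + 14)) = (-25477 - 176919)/(300476 + 141108) = -202396/441584 = -202396*1/441584 = -50599/110396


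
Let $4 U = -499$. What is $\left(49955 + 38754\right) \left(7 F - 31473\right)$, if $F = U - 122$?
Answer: $- \frac{11780643909}{4} \approx -2.9452 \cdot 10^{9}$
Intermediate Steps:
$U = - \frac{499}{4}$ ($U = \frac{1}{4} \left(-499\right) = - \frac{499}{4} \approx -124.75$)
$F = - \frac{987}{4}$ ($F = - \frac{499}{4} - 122 = - \frac{987}{4} \approx -246.75$)
$\left(49955 + 38754\right) \left(7 F - 31473\right) = \left(49955 + 38754\right) \left(7 \left(- \frac{987}{4}\right) - 31473\right) = 88709 \left(- \frac{6909}{4} - 31473\right) = 88709 \left(- \frac{132801}{4}\right) = - \frac{11780643909}{4}$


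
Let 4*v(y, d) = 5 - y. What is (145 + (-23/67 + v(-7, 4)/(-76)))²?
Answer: 542271704881/25928464 ≈ 20914.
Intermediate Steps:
v(y, d) = 5/4 - y/4 (v(y, d) = (5 - y)/4 = 5/4 - y/4)
(145 + (-23/67 + v(-7, 4)/(-76)))² = (145 + (-23/67 + (5/4 - ¼*(-7))/(-76)))² = (145 + (-23*1/67 + (5/4 + 7/4)*(-1/76)))² = (145 + (-23/67 + 3*(-1/76)))² = (145 + (-23/67 - 3/76))² = (145 - 1949/5092)² = (736391/5092)² = 542271704881/25928464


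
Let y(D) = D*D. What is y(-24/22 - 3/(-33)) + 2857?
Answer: 2858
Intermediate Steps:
y(D) = D**2
y(-24/22 - 3/(-33)) + 2857 = (-24/22 - 3/(-33))**2 + 2857 = (-24*1/22 - 3*(-1/33))**2 + 2857 = (-12/11 + 1/11)**2 + 2857 = (-1)**2 + 2857 = 1 + 2857 = 2858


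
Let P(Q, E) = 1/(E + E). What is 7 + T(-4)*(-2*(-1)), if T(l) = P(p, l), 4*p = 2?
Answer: 27/4 ≈ 6.7500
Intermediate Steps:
p = ½ (p = (¼)*2 = ½ ≈ 0.50000)
P(Q, E) = 1/(2*E)
T(l) = 1/(2*l)
7 + T(-4)*(-2*(-1)) = 7 + ((½)/(-4))*(-2*(-1)) = 7 + ((½)*(-¼))*2 = 7 - ⅛*2 = 7 - ¼ = 27/4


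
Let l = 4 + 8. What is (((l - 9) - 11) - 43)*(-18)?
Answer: 918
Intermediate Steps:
l = 12
(((l - 9) - 11) - 43)*(-18) = (((12 - 9) - 11) - 43)*(-18) = ((3 - 11) - 43)*(-18) = (-8 - 43)*(-18) = -51*(-18) = 918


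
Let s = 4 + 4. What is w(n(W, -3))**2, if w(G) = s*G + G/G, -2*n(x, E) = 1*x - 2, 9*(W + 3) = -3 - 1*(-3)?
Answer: 441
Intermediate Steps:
s = 8
W = -3 (W = -3 + (-3 - 1*(-3))/9 = -3 + (-3 + 3)/9 = -3 + (1/9)*0 = -3 + 0 = -3)
n(x, E) = 1 - x/2 (n(x, E) = -(1*x - 2)/2 = -(x - 2)/2 = -(-2 + x)/2 = 1 - x/2)
w(G) = 1 + 8*G (w(G) = 8*G + G/G = 8*G + 1 = 1 + 8*G)
w(n(W, -3))**2 = (1 + 8*(1 - 1/2*(-3)))**2 = (1 + 8*(1 + 3/2))**2 = (1 + 8*(5/2))**2 = (1 + 20)**2 = 21**2 = 441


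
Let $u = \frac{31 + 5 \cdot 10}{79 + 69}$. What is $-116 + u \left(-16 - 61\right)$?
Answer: $- \frac{23405}{148} \approx -158.14$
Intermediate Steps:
$u = \frac{81}{148}$ ($u = \frac{31 + 50}{148} = 81 \cdot \frac{1}{148} = \frac{81}{148} \approx 0.5473$)
$-116 + u \left(-16 - 61\right) = -116 + \frac{81 \left(-16 - 61\right)}{148} = -116 + \frac{81}{148} \left(-77\right) = -116 - \frac{6237}{148} = - \frac{23405}{148}$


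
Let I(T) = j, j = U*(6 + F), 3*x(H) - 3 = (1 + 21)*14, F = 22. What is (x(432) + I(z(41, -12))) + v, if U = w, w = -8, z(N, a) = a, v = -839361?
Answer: -2518444/3 ≈ -8.3948e+5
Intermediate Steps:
U = -8
x(H) = 311/3 (x(H) = 1 + ((1 + 21)*14)/3 = 1 + (22*14)/3 = 1 + (1/3)*308 = 1 + 308/3 = 311/3)
j = -224 (j = -8*(6 + 22) = -8*28 = -224)
I(T) = -224
(x(432) + I(z(41, -12))) + v = (311/3 - 224) - 839361 = -361/3 - 839361 = -2518444/3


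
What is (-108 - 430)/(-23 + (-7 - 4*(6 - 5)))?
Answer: 269/17 ≈ 15.824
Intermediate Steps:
(-108 - 430)/(-23 + (-7 - 4*(6 - 5))) = -538/(-23 + (-7 - 4*1)) = -538/(-23 + (-7 - 4)) = -538/(-23 - 11) = -538/(-34) = -538*(-1/34) = 269/17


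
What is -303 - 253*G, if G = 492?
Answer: -124779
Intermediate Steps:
-303 - 253*G = -303 - 253*492 = -303 - 124476 = -124779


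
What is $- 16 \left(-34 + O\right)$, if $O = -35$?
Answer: $1104$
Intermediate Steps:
$- 16 \left(-34 + O\right) = - 16 \left(-34 - 35\right) = \left(-16\right) \left(-69\right) = 1104$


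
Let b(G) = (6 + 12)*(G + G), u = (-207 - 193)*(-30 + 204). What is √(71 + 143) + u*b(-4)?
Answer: 10022400 + √214 ≈ 1.0022e+7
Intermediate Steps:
u = -69600 (u = -400*174 = -69600)
b(G) = 36*G (b(G) = 18*(2*G) = 36*G)
√(71 + 143) + u*b(-4) = √(71 + 143) - 2505600*(-4) = √214 - 69600*(-144) = √214 + 10022400 = 10022400 + √214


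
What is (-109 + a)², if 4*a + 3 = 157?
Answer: 19881/4 ≈ 4970.3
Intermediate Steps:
a = 77/2 (a = -¾ + (¼)*157 = -¾ + 157/4 = 77/2 ≈ 38.500)
(-109 + a)² = (-109 + 77/2)² = (-141/2)² = 19881/4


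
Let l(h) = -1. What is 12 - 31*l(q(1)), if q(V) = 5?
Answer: 43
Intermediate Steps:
12 - 31*l(q(1)) = 12 - 31*(-1) = 12 + 31 = 43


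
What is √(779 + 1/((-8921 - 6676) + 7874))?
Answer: 2*√11615809042/7723 ≈ 27.911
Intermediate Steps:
√(779 + 1/((-8921 - 6676) + 7874)) = √(779 + 1/(-15597 + 7874)) = √(779 + 1/(-7723)) = √(779 - 1/7723) = √(6016216/7723) = 2*√11615809042/7723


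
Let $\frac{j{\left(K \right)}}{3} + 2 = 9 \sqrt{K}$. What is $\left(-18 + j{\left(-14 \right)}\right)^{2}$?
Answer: $-9630 - 1296 i \sqrt{14} \approx -9630.0 - 4849.2 i$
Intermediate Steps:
$j{\left(K \right)} = -6 + 27 \sqrt{K}$ ($j{\left(K \right)} = -6 + 3 \cdot 9 \sqrt{K} = -6 + 27 \sqrt{K}$)
$\left(-18 + j{\left(-14 \right)}\right)^{2} = \left(-18 - \left(6 - 27 \sqrt{-14}\right)\right)^{2} = \left(-18 - \left(6 - 27 i \sqrt{14}\right)\right)^{2} = \left(-24 + 27 i \sqrt{14}\right)^{2}$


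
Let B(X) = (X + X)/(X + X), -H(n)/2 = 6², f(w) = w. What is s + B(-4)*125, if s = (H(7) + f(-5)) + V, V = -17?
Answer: 31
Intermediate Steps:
H(n) = -72 (H(n) = -2*6² = -2*36 = -72)
s = -94 (s = (-72 - 5) - 17 = -77 - 17 = -94)
B(X) = 1 (B(X) = (2*X)/((2*X)) = (2*X)*(1/(2*X)) = 1)
s + B(-4)*125 = -94 + 1*125 = -94 + 125 = 31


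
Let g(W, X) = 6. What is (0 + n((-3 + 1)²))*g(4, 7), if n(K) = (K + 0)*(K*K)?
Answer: 384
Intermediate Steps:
n(K) = K³ (n(K) = K*K² = K³)
(0 + n((-3 + 1)²))*g(4, 7) = (0 + ((-3 + 1)²)³)*6 = (0 + ((-2)²)³)*6 = (0 + 4³)*6 = (0 + 64)*6 = 64*6 = 384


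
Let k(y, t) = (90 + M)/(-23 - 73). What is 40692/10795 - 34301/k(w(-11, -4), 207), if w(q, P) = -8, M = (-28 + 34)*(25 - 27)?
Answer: 5924997716/140335 ≈ 42220.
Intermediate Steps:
M = -12 (M = 6*(-2) = -12)
k(y, t) = -13/16 (k(y, t) = (90 - 12)/(-23 - 73) = 78/(-96) = 78*(-1/96) = -13/16)
40692/10795 - 34301/k(w(-11, -4), 207) = 40692/10795 - 34301/(-13/16) = 40692*(1/10795) - 34301*(-16/13) = 40692/10795 + 548816/13 = 5924997716/140335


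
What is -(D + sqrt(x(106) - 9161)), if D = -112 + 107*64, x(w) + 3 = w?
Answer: -6736 - I*sqrt(9058) ≈ -6736.0 - 95.174*I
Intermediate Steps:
x(w) = -3 + w
D = 6736 (D = -112 + 6848 = 6736)
-(D + sqrt(x(106) - 9161)) = -(6736 + sqrt((-3 + 106) - 9161)) = -(6736 + sqrt(103 - 9161)) = -(6736 + sqrt(-9058)) = -(6736 + I*sqrt(9058)) = -6736 - I*sqrt(9058)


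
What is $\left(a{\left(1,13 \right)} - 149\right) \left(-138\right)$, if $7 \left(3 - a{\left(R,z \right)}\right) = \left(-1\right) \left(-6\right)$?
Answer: $\frac{141864}{7} \approx 20266.0$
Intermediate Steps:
$a{\left(R,z \right)} = \frac{15}{7}$ ($a{\left(R,z \right)} = 3 - \frac{\left(-1\right) \left(-6\right)}{7} = 3 - \frac{6}{7} = \frac{15}{7}$)
$\left(a{\left(1,13 \right)} - 149\right) \left(-138\right) = \left(\frac{15}{7} - 149\right) \left(-138\right) = \left(- \frac{1028}{7}\right) \left(-138\right) = \frac{141864}{7}$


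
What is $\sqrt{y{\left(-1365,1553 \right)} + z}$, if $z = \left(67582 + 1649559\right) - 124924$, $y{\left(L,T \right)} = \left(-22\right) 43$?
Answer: $11 \sqrt{13151} \approx 1261.5$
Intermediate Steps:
$y{\left(L,T \right)} = -946$
$z = 1592217$ ($z = 1717141 - 124924 = 1592217$)
$\sqrt{y{\left(-1365,1553 \right)} + z} = \sqrt{-946 + 1592217} = \sqrt{1591271} = 11 \sqrt{13151}$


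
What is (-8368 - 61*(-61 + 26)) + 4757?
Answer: -1476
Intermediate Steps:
(-8368 - 61*(-61 + 26)) + 4757 = (-8368 - 61*(-35)) + 4757 = (-8368 + 2135) + 4757 = -6233 + 4757 = -1476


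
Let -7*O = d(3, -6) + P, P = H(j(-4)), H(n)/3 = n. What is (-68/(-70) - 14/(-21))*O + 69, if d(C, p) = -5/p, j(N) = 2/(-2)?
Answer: 153263/2205 ≈ 69.507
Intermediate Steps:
j(N) = -1 (j(N) = 2*(-1/2) = -1)
H(n) = 3*n
P = -3 (P = 3*(-1) = -3)
O = 13/42 (O = -(-5/(-6) - 3)/7 = -(-5*(-1/6) - 3)/7 = -(5/6 - 3)/7 = -1/7*(-13/6) = 13/42 ≈ 0.30952)
(-68/(-70) - 14/(-21))*O + 69 = (-68/(-70) - 14/(-21))*(13/42) + 69 = (-68*(-1/70) - 14*(-1/21))*(13/42) + 69 = (34/35 + 2/3)*(13/42) + 69 = (172/105)*(13/42) + 69 = 1118/2205 + 69 = 153263/2205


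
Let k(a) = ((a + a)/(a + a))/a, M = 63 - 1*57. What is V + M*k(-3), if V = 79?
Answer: 77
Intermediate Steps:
M = 6 (M = 63 - 57 = 6)
k(a) = 1/a (k(a) = ((2*a)/((2*a)))/a = ((2*a)*(1/(2*a)))/a = 1/a)
V + M*k(-3) = 79 + 6/(-3) = 79 + 6*(-⅓) = 79 - 2 = 77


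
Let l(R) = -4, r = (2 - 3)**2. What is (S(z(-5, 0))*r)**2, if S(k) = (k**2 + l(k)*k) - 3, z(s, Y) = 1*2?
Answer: 49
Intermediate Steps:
r = 1 (r = (-1)**2 = 1)
z(s, Y) = 2
S(k) = -3 + k**2 - 4*k (S(k) = (k**2 - 4*k) - 3 = -3 + k**2 - 4*k)
(S(z(-5, 0))*r)**2 = ((-3 + 2**2 - 4*2)*1)**2 = ((-3 + 4 - 8)*1)**2 = (-7*1)**2 = (-7)**2 = 49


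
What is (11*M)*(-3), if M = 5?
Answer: -165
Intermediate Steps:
(11*M)*(-3) = (11*5)*(-3) = 55*(-3) = -165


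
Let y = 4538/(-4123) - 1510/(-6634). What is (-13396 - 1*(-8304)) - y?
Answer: -2246006661/441161 ≈ -5091.1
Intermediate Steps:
y = -385151/441161 (y = 4538*(-1/4123) - 1510*(-1/6634) = -4538/4123 + 755/3317 = -385151/441161 ≈ -0.87304)
(-13396 - 1*(-8304)) - y = (-13396 - 1*(-8304)) - 1*(-385151/441161) = (-13396 + 8304) + 385151/441161 = -5092 + 385151/441161 = -2246006661/441161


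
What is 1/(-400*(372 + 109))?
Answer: -1/192400 ≈ -5.1975e-6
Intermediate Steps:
1/(-400*(372 + 109)) = 1/(-400*481) = 1/(-192400) = -1/192400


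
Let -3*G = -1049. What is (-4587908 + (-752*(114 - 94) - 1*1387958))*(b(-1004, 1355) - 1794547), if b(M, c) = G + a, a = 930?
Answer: 32229888080612/3 ≈ 1.0743e+13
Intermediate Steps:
G = 1049/3 (G = -1/3*(-1049) = 1049/3 ≈ 349.67)
b(M, c) = 3839/3 (b(M, c) = 1049/3 + 930 = 3839/3)
(-4587908 + (-752*(114 - 94) - 1*1387958))*(b(-1004, 1355) - 1794547) = (-4587908 + (-752*(114 - 94) - 1*1387958))*(3839/3 - 1794547) = (-4587908 + (-752*20 - 1387958))*(-5379802/3) = (-4587908 + (-15040 - 1387958))*(-5379802/3) = (-4587908 - 1402998)*(-5379802/3) = -5990906*(-5379802/3) = 32229888080612/3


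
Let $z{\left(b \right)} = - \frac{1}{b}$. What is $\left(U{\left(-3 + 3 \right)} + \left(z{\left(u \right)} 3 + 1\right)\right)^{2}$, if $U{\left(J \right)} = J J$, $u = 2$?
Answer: $\frac{1}{4} \approx 0.25$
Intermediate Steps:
$U{\left(J \right)} = J^{2}$
$\left(U{\left(-3 + 3 \right)} + \left(z{\left(u \right)} 3 + 1\right)\right)^{2} = \left(\left(-3 + 3\right)^{2} + \left(- \frac{1}{2} \cdot 3 + 1\right)\right)^{2} = \left(0^{2} + \left(\left(-1\right) \frac{1}{2} \cdot 3 + 1\right)\right)^{2} = \left(0 + \left(\left(- \frac{1}{2}\right) 3 + 1\right)\right)^{2} = \left(0 + \left(- \frac{3}{2} + 1\right)\right)^{2} = \left(0 - \frac{1}{2}\right)^{2} = \left(- \frac{1}{2}\right)^{2} = \frac{1}{4}$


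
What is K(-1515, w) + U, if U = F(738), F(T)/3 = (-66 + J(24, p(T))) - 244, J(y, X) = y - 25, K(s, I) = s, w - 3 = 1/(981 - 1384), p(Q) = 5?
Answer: -2448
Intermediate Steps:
w = 1208/403 (w = 3 + 1/(981 - 1384) = 3 + 1/(-403) = 3 - 1/403 = 1208/403 ≈ 2.9975)
J(y, X) = -25 + y
F(T) = -933 (F(T) = 3*((-66 + (-25 + 24)) - 244) = 3*((-66 - 1) - 244) = 3*(-67 - 244) = 3*(-311) = -933)
U = -933
K(-1515, w) + U = -1515 - 933 = -2448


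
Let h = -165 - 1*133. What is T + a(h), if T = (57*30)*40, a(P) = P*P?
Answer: 157204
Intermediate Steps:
h = -298 (h = -165 - 133 = -298)
a(P) = P²
T = 68400 (T = 1710*40 = 68400)
T + a(h) = 68400 + (-298)² = 68400 + 88804 = 157204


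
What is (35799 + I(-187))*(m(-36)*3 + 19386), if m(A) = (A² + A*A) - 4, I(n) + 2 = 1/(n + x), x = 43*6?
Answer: 69004114200/71 ≈ 9.7189e+8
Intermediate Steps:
x = 258
I(n) = -2 + 1/(258 + n) (I(n) = -2 + 1/(n + 258) = -2 + 1/(258 + n))
m(A) = -4 + 2*A² (m(A) = (A² + A²) - 4 = 2*A² - 4 = -4 + 2*A²)
(35799 + I(-187))*(m(-36)*3 + 19386) = (35799 + (-515 - 2*(-187))/(258 - 187))*((-4 + 2*(-36)²)*3 + 19386) = (35799 + (-515 + 374)/71)*((-4 + 2*1296)*3 + 19386) = (35799 + (1/71)*(-141))*((-4 + 2592)*3 + 19386) = (35799 - 141/71)*(2588*3 + 19386) = 2541588*(7764 + 19386)/71 = (2541588/71)*27150 = 69004114200/71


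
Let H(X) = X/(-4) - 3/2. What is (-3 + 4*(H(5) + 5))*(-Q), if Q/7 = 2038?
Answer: -85596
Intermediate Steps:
Q = 14266 (Q = 7*2038 = 14266)
H(X) = -3/2 - X/4 (H(X) = X*(-1/4) - 3*1/2 = -X/4 - 3/2 = -3/2 - X/4)
(-3 + 4*(H(5) + 5))*(-Q) = (-3 + 4*((-3/2 - 1/4*5) + 5))*(-1*14266) = (-3 + 4*((-3/2 - 5/4) + 5))*(-14266) = (-3 + 4*(-11/4 + 5))*(-14266) = (-3 + 4*(9/4))*(-14266) = (-3 + 9)*(-14266) = 6*(-14266) = -85596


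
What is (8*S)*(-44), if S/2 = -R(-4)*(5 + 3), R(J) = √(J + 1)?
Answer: 5632*I*√3 ≈ 9754.9*I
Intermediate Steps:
R(J) = √(1 + J)
S = -16*I*√3 (S = 2*(-√(1 - 4)*(5 + 3)) = 2*(-√(-3)*8) = 2*(-I*√3*8) = 2*(-8*I*√3) = -16*I*√3 ≈ -27.713*I)
(8*S)*(-44) = (8*(-16*I*√3))*(-44) = -128*I*√3*(-44) = 5632*I*√3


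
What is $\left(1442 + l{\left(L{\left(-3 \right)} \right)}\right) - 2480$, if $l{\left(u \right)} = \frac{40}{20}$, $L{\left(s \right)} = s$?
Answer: $-1036$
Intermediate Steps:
$l{\left(u \right)} = 2$ ($l{\left(u \right)} = 40 \cdot \frac{1}{20} = 2$)
$\left(1442 + l{\left(L{\left(-3 \right)} \right)}\right) - 2480 = \left(1442 + 2\right) - 2480 = 1444 - 2480 = -1036$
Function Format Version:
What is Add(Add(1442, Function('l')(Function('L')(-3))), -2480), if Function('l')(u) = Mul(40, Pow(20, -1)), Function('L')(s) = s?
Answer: -1036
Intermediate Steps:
Function('l')(u) = 2 (Function('l')(u) = Mul(40, Rational(1, 20)) = 2)
Add(Add(1442, Function('l')(Function('L')(-3))), -2480) = Add(Add(1442, 2), -2480) = Add(1444, -2480) = -1036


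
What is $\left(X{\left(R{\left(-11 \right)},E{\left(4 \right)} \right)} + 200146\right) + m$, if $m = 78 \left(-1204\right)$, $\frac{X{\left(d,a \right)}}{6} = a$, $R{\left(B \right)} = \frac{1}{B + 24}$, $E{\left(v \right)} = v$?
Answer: $106258$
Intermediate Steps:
$R{\left(B \right)} = \frac{1}{24 + B}$
$X{\left(d,a \right)} = 6 a$
$m = -93912$
$\left(X{\left(R{\left(-11 \right)},E{\left(4 \right)} \right)} + 200146\right) + m = \left(6 \cdot 4 + 200146\right) - 93912 = \left(24 + 200146\right) - 93912 = 200170 - 93912 = 106258$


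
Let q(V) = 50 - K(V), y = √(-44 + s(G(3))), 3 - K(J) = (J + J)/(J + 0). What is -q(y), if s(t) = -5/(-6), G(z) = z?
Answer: -49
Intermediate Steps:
K(J) = 1 (K(J) = 3 - (J + J)/(J + 0) = 3 - 2*J/J = 3 - 1*2 = 3 - 2 = 1)
s(t) = ⅚ (s(t) = -5*(-⅙) = ⅚)
y = I*√1554/6 (y = √(-44 + ⅚) = √(-259/6) = I*√1554/6 ≈ 6.5701*I)
q(V) = 49 (q(V) = 50 - 1*1 = 50 - 1 = 49)
-q(y) = -1*49 = -49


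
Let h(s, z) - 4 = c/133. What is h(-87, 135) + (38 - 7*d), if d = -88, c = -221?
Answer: 87293/133 ≈ 656.34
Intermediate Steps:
h(s, z) = 311/133 (h(s, z) = 4 - 221/133 = 311/133)
h(-87, 135) + (38 - 7*d) = 311/133 + (38 - 7*(-88)) = 311/133 + (38 + 616) = 311/133 + 654 = 87293/133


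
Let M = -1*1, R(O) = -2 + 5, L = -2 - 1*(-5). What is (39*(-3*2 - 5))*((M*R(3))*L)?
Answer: 3861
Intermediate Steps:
L = 3 (L = -2 + 5 = 3)
R(O) = 3
M = -1
(39*(-3*2 - 5))*((M*R(3))*L) = (39*(-3*2 - 5))*(-1*3*3) = (39*(-6 - 5))*(-3*3) = (39*(-11))*(-9) = -429*(-9) = 3861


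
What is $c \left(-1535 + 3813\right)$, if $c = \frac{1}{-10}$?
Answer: $- \frac{1139}{5} \approx -227.8$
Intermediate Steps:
$c = - \frac{1}{10} \approx -0.1$
$c \left(-1535 + 3813\right) = - \frac{-1535 + 3813}{10} = \left(- \frac{1}{10}\right) 2278 = - \frac{1139}{5}$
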